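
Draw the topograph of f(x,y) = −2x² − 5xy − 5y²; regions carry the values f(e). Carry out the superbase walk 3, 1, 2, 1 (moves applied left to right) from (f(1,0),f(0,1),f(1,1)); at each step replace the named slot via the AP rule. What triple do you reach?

start (-2,-5,-12) = (f(1,0),f(0,1),f(1,1))
replace slot 3: 2·((-2)+(-5)) − (-12) = -2 → (-2,-5,-2)
replace slot 1: 2·((-5)+(-2)) − (-2) = -12 → (-12,-5,-2)
replace slot 2: 2·((-12)+(-2)) − (-5) = -23 → (-12,-23,-2)
replace slot 1: 2·((-23)+(-2)) − (-12) = -38 → (-38,-23,-2)

-38,-23,-2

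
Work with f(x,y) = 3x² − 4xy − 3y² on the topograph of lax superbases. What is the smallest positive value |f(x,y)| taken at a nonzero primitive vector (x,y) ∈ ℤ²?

descent: ρ → (-3,4,3)  [lands on river]
river: ρ → (3,2,-4)
river: ρ → (-4,6,1)
river: ρ → (1,6,-4)
river: ρ → (-4,2,3)
river: ρ → (3,4,-3)
river: ρ → (-3,2,4)
river: ρ → (4,6,-1)
river: ρ → (-1,6,4)
river: ρ → (4,2,-3)
closes: descent 1, river 10
min |a| on river = 1

1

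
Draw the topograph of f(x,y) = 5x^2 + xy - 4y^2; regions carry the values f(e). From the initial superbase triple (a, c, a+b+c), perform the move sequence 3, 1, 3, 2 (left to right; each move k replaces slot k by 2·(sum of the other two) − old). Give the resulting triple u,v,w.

start (5,-4,2) = (f(1,0),f(0,1),f(1,1))
replace slot 3: 2·(5+(-4)) − 2 = 0 → (5,-4,0)
replace slot 1: 2·((-4)+0) − 5 = -13 → (-13,-4,0)
replace slot 3: 2·((-13)+(-4)) − 0 = -34 → (-13,-4,-34)
replace slot 2: 2·((-13)+(-34)) − (-4) = -90 → (-13,-90,-34)

-13,-90,-34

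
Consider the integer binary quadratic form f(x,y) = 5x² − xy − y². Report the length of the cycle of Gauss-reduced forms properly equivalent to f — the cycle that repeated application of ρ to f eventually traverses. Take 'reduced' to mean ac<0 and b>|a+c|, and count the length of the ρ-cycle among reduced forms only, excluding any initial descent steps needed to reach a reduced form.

D = 21, ⌊√D⌋ = 4
descent: ρ → (-1,3,3)  [lands on river]
river: ρ → (3,3,-1)
ρ-cycle length = 2 (tail of 1 descent step not counted)

2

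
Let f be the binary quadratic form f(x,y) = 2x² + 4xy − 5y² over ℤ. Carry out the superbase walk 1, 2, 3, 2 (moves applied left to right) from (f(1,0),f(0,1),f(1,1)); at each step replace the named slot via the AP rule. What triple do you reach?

start (2,-5,1) = (f(1,0),f(0,1),f(1,1))
replace slot 1: 2·((-5)+1) − 2 = -10 → (-10,-5,1)
replace slot 2: 2·((-10)+1) − (-5) = -13 → (-10,-13,1)
replace slot 3: 2·((-10)+(-13)) − 1 = -47 → (-10,-13,-47)
replace slot 2: 2·((-10)+(-47)) − (-13) = -101 → (-10,-101,-47)

-10,-101,-47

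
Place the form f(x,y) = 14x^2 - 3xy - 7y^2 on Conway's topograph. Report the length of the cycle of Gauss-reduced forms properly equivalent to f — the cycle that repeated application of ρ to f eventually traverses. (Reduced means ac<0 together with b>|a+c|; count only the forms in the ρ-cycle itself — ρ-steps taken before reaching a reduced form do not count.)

D = 401, ⌊√D⌋ = 20
descent: ρ → (-7,17,4)  [lands on river]
river: ρ → (4,15,-11)
river: ρ → (-11,7,8)
river: ρ → (8,9,-10)
river: ρ → (-10,11,7)
river: ρ → (7,17,-4)
river: ρ → (-4,15,11)
river: ρ → (11,7,-8)
river: ρ → (-8,9,10)
river: ρ → (10,11,-7)
ρ-cycle length = 10 (tail of 1 descent step not counted)

10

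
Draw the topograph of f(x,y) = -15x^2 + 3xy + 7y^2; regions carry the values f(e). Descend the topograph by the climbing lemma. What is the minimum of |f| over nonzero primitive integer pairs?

descent: ρ → (7,11,-11)  [lands on river]
river: ρ → (-11,11,7)
river: ρ → (7,17,-5)
river: ρ → (-5,13,13)
river: ρ → (13,13,-5)
river: ρ → (-5,17,7)
closes: descent 1, river 6
min |a| on river = 5

5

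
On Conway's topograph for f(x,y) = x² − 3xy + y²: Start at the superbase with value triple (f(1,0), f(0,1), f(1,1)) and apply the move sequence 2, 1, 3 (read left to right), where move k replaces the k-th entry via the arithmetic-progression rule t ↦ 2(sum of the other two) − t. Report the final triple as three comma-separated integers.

start (1,1,-1) = (f(1,0),f(0,1),f(1,1))
replace slot 2: 2·(1+(-1)) − 1 = -1 → (1,-1,-1)
replace slot 1: 2·((-1)+(-1)) − 1 = -5 → (-5,-1,-1)
replace slot 3: 2·((-5)+(-1)) − (-1) = -11 → (-5,-1,-11)

-5,-1,-11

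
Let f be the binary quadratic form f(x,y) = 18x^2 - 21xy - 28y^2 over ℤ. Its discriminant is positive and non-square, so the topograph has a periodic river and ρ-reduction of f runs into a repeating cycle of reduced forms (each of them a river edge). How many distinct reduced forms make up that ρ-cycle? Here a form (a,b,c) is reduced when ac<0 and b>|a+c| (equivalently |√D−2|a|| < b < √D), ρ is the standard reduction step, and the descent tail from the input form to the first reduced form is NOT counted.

D = 2457, ⌊√D⌋ = 49
descent: ρ → (-28,21,18)  [lands on river]
river: ρ → (18,15,-31)
river: ρ → (-31,47,2)
river: ρ → (2,49,-7)
river: ρ → (-7,49,2)
river: ρ → (2,47,-31)
river: ρ → (-31,15,18)
river: ρ → (18,21,-28)
river: ρ → (-28,35,11)
river: ρ → (11,31,-34)
river: ρ → (-34,37,8)
river: ρ → (8,43,-19)
river: ρ → (-19,33,18)
river: ρ → (18,39,-13)
river: ρ → (-13,39,18)
river: ρ → (18,33,-19)
river: ρ → (-19,43,8)
river: ρ → (8,37,-34)
river: ρ → (-34,31,11)
river: ρ → (11,35,-28)
ρ-cycle length = 20 (tail of 1 descent step not counted)

20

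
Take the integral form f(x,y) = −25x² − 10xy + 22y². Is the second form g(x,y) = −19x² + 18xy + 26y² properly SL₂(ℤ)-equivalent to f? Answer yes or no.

D₁ = 2300, D₂ = 2300
river cycle of f (length 4): (22, 10, -25), (-25, 40, 7), (7, 44, -13), (-13, 34, 22)
river cycle of g (length 6): (26, 34, -11), (-11, 32, 29), (29, 26, -14), (-14, 30, 25), (25, 20, -19), (-19, 18, 26)
cycles differ ⇒ inequivalent

no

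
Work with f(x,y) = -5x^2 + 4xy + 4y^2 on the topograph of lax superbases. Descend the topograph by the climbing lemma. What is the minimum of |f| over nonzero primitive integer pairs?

river: ρ → (4,4,-5)
river: ρ → (-5,6,3)
river: ρ → (3,6,-5)
river: ρ → (-5,4,4)
closes: descent 0, river 4
min |a| on river = 3

3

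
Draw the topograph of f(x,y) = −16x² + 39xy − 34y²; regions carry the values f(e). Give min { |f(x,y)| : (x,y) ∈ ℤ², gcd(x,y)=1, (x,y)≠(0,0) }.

translate: b→-7 (≡-39 mod 32), so (16,-39,34)→(16,-7,11)
flip: (16,-7,11)→(11,7,16)
reduced (well bottom): (11,7,16) with a≤c, −a<b≤a
well minimum |f| = |-11| = 11 (negative-definite)

11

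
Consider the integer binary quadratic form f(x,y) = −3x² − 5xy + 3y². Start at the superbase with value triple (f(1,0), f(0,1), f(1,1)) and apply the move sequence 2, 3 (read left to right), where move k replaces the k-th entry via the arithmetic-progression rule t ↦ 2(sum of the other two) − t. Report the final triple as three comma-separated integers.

start (-3,3,-5) = (f(1,0),f(0,1),f(1,1))
replace slot 2: 2·((-3)+(-5)) − 3 = -19 → (-3,-19,-5)
replace slot 3: 2·((-3)+(-19)) − (-5) = -39 → (-3,-19,-39)

-3,-19,-39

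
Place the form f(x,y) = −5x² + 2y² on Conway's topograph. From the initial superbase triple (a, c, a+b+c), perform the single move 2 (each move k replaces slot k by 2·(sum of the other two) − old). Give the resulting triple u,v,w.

start (-5,2,-3) = (f(1,0),f(0,1),f(1,1))
replace slot 2: 2·((-5)+(-3)) − 2 = -18 → (-5,-18,-3)

-5,-18,-3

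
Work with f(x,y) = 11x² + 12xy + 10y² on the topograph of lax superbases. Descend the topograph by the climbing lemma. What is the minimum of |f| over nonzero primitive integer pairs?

translate: b→-10 (≡12 mod 22), so (11,12,10)→(11,-10,9)
flip: (11,-10,9)→(9,10,11)
translate: b→-8 (≡10 mod 18), so (9,10,11)→(9,-8,10)
reduced (well bottom): (9,-8,10) with a≤c, −a<b≤a
well minimum = a = 9

9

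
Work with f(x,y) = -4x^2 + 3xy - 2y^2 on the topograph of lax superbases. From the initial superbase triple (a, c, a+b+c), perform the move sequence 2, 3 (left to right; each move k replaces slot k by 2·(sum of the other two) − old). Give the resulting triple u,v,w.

start (-4,-2,-3) = (f(1,0),f(0,1),f(1,1))
replace slot 2: 2·((-4)+(-3)) − (-2) = -12 → (-4,-12,-3)
replace slot 3: 2·((-4)+(-12)) − (-3) = -29 → (-4,-12,-29)

-4,-12,-29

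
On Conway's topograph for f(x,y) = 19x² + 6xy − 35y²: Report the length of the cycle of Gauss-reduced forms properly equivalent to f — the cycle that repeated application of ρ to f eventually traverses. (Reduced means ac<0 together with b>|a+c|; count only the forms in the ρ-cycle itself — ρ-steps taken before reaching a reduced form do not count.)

D = 2696, ⌊√D⌋ = 51
descent: ρ → (-35,-6,19)
descent: ρ → (19,44,-10)  [lands on river]
river: ρ → (-10,36,35)
river: ρ → (35,34,-11)
river: ρ → (-11,32,38)
river: ρ → (38,44,-5)
river: ρ → (-5,46,29)
river: ρ → (29,12,-22)
river: ρ → (-22,32,19)
ρ-cycle length = 8 (tail of 2 descent steps not counted)

8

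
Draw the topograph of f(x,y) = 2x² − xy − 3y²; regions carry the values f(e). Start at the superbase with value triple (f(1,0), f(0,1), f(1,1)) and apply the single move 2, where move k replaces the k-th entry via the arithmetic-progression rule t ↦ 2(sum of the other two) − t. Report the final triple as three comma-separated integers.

start (2,-3,-2) = (f(1,0),f(0,1),f(1,1))
replace slot 2: 2·(2+(-2)) − (-3) = 3 → (2,3,-2)

2,3,-2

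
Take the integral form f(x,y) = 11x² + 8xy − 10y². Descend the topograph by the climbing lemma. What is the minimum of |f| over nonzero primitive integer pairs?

river: ρ → (-10,12,9)
river: ρ → (9,6,-13)
river: ρ → (-13,20,2)
river: ρ → (2,20,-13)
river: ρ → (-13,6,9)
river: ρ → (9,12,-10)
river: ρ → (-10,8,11)
river: ρ → (11,14,-7)
river: ρ → (-7,14,11)
river: ρ → (11,8,-10)
closes: descent 0, river 10
min |a| on river = 2

2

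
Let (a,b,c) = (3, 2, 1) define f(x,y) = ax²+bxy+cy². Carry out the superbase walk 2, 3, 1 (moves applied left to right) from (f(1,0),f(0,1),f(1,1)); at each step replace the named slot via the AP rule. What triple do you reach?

start (3,1,6) = (f(1,0),f(0,1),f(1,1))
replace slot 2: 2·(3+6) − 1 = 17 → (3,17,6)
replace slot 3: 2·(3+17) − 6 = 34 → (3,17,34)
replace slot 1: 2·(17+34) − 3 = 99 → (99,17,34)

99,17,34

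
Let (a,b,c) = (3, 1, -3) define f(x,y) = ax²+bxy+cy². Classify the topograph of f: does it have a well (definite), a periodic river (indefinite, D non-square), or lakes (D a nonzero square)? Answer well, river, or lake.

D = b²−4ac = 1² − 4·3·(-3) = 37
D > 0 non-square ⇒ indefinite ⇒ periodic river

river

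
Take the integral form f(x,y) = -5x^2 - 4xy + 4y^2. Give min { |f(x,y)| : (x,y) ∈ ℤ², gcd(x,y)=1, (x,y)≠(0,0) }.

descent: ρ → (4,4,-5)  [lands on river]
river: ρ → (-5,6,3)
river: ρ → (3,6,-5)
river: ρ → (-5,4,4)
closes: descent 1, river 4
min |a| on river = 3

3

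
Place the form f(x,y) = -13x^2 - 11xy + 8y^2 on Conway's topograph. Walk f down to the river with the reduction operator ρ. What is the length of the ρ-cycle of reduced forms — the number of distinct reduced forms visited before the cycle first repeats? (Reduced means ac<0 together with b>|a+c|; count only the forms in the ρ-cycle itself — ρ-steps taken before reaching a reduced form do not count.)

D = 537, ⌊√D⌋ = 23
descent: ρ → (8,11,-13)  [lands on river]
river: ρ → (-13,15,6)
river: ρ → (6,21,-4)
river: ρ → (-4,19,11)
river: ρ → (11,3,-12)
river: ρ → (-12,21,2)
river: ρ → (2,23,-1)
river: ρ → (-1,23,2)
river: ρ → (2,21,-12)
river: ρ → (-12,3,11)
river: ρ → (11,19,-4)
river: ρ → (-4,21,6)
river: ρ → (6,15,-13)
river: ρ → (-13,11,8)
river: ρ → (8,21,-3)
river: ρ → (-3,21,8)
ρ-cycle length = 16 (tail of 1 descent step not counted)

16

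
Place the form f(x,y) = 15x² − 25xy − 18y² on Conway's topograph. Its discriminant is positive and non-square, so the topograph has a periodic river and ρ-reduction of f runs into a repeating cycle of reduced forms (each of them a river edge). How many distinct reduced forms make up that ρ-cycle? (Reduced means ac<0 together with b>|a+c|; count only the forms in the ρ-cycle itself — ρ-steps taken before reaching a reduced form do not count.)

D = 1705, ⌊√D⌋ = 41
descent: ρ → (-18,25,15)  [lands on river]
river: ρ → (15,35,-8)
river: ρ → (-8,29,27)
river: ρ → (27,25,-10)
river: ρ → (-10,35,12)
river: ρ → (12,37,-7)
river: ρ → (-7,33,22)
river: ρ → (22,11,-18)
ρ-cycle length = 8 (tail of 1 descent step not counted)

8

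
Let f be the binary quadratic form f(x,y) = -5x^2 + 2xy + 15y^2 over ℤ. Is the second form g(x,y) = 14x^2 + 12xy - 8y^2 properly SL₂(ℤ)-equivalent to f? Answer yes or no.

D₁ = 304, D₂ = 592
discriminants differ ⇒ not SL₂(ℤ)-equivalent

no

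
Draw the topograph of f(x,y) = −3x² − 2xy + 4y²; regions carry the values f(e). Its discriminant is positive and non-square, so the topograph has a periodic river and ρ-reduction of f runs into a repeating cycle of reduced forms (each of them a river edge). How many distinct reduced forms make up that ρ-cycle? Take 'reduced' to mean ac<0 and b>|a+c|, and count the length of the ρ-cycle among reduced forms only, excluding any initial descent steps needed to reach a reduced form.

D = 52, ⌊√D⌋ = 7
descent: ρ → (4,2,-3)  [lands on river]
river: ρ → (-3,4,3)
river: ρ → (3,2,-4)
river: ρ → (-4,6,1)
river: ρ → (1,6,-4)
river: ρ → (-4,2,3)
river: ρ → (3,4,-3)
river: ρ → (-3,2,4)
river: ρ → (4,6,-1)
river: ρ → (-1,6,4)
ρ-cycle length = 10 (tail of 1 descent step not counted)

10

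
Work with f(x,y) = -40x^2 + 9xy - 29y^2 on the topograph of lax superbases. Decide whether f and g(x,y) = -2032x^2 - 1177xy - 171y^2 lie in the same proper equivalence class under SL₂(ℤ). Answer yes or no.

D₁ = -4559, D₂ = -4559
f is negative-definite; reduce −f:
−f: flip: (40,-9,29)→(29,9,40)
−f: reduced (well bottom): (29,9,40) with a≤c, −a<b≤a
flip sign back: reduced form of f is (-29,-9,-40)
g is negative-definite; reduce −g:
−g: flip: (2032,1177,171)→(171,-1177,2032)
−g: translate: b→-151 (≡-1177 mod 342), so (171,-1177,2032)→(171,-151,40)
−g: flip: (171,-151,40)→(40,151,171)
−g: translate: b→-9 (≡151 mod 80), so (40,151,171)→(40,-9,29)
−g: flip: (40,-9,29)→(29,9,40)
−g: reduced (well bottom): (29,9,40) with a≤c, −a<b≤a
flip sign back: reduced form of g is (-29,-9,-40)
reduced forms (-29, -9, -40) vs (-29, -9, -40) ⇒ equivalent

yes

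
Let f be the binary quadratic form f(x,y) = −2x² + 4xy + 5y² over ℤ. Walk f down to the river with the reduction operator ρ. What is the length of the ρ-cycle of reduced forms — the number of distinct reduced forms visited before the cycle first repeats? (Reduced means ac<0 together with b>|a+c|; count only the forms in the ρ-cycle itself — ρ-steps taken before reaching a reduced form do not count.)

D = 56, ⌊√D⌋ = 7
river: ρ → (5,6,-1)
river: ρ → (-1,6,5)
river: ρ → (5,4,-2)
river: ρ → (-2,4,5)
ρ-cycle length = 4 (tail of 0 descent steps not counted)

4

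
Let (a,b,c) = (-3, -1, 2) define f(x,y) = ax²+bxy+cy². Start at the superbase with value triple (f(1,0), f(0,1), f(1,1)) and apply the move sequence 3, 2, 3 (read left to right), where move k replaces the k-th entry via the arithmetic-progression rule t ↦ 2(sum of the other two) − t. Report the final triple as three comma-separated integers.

start (-3,2,-2) = (f(1,0),f(0,1),f(1,1))
replace slot 3: 2·((-3)+2) − (-2) = 0 → (-3,2,0)
replace slot 2: 2·((-3)+0) − 2 = -8 → (-3,-8,0)
replace slot 3: 2·((-3)+(-8)) − 0 = -22 → (-3,-8,-22)

-3,-8,-22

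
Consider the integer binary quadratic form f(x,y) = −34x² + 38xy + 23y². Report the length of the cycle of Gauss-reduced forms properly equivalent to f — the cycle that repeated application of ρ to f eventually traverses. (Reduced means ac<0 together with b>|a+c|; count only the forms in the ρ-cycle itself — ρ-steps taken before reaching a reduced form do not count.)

D = 4572, ⌊√D⌋ = 67
river: ρ → (23,54,-18)
river: ρ → (-18,54,23)
river: ρ → (23,38,-34)
river: ρ → (-34,30,27)
river: ρ → (27,24,-37)
river: ρ → (-37,50,14)
river: ρ → (14,62,-13)
river: ρ → (-13,42,54)
river: ρ → (54,66,-1)
river: ρ → (-1,66,54)
river: ρ → (54,42,-13)
river: ρ → (-13,62,14)
river: ρ → (14,50,-37)
river: ρ → (-37,24,27)
river: ρ → (27,30,-34)
river: ρ → (-34,38,23)
ρ-cycle length = 16 (tail of 0 descent steps not counted)

16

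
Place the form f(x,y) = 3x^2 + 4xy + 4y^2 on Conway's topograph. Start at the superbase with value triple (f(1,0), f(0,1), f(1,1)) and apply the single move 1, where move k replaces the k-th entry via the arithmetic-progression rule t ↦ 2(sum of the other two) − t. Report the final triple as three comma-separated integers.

start (3,4,11) = (f(1,0),f(0,1),f(1,1))
replace slot 1: 2·(4+11) − 3 = 27 → (27,4,11)

27,4,11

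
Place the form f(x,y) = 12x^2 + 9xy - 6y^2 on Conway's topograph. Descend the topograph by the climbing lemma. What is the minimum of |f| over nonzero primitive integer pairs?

river: ρ → (-6,15,6)
river: ρ → (6,9,-12)
river: ρ → (-12,15,3)
river: ρ → (3,15,-12)
river: ρ → (-12,9,6)
river: ρ → (6,15,-6)
river: ρ → (-6,9,12)
river: ρ → (12,15,-3)
river: ρ → (-3,15,12)
river: ρ → (12,9,-6)
closes: descent 0, river 10
min |a| on river = 3

3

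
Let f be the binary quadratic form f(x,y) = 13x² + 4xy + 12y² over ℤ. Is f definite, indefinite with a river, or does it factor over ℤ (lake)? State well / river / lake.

D = b²−4ac = 4² − 4·13·12 = -608
D < 0 ⇒ definite ⇒ every region one sign ⇒ single well

well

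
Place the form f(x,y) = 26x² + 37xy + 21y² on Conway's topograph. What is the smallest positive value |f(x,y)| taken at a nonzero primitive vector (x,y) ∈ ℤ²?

translate: b→-15 (≡37 mod 52), so (26,37,21)→(26,-15,10)
flip: (26,-15,10)→(10,15,26)
translate: b→-5 (≡15 mod 20), so (10,15,26)→(10,-5,21)
reduced (well bottom): (10,-5,21) with a≤c, −a<b≤a
well minimum = a = 10

10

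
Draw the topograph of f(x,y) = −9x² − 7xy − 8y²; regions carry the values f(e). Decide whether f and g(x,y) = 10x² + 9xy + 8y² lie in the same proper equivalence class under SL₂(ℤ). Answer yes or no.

D₁ = -239, D₂ = -239
f is negative-definite; reduce −f:
−f: flip: (9,7,8)→(8,-7,9)
−f: reduced (well bottom): (8,-7,9) with a≤c, −a<b≤a
flip sign back: reduced form of f is (-8,7,-9)
g: flip: (10,9,8)→(8,-9,10)
g: translate: b→7 (≡-9 mod 16), so (8,-9,10)→(8,7,9)
g: reduced (well bottom): (8,7,9) with a≤c, −a<b≤a
reduced forms (-8, 7, -9) vs (8, 7, 9) ⇒ inequivalent

no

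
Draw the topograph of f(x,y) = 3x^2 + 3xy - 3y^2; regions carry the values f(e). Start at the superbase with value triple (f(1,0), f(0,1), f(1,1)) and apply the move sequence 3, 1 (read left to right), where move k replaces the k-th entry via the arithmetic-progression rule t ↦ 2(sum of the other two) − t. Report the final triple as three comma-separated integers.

start (3,-3,3) = (f(1,0),f(0,1),f(1,1))
replace slot 3: 2·(3+(-3)) − 3 = -3 → (3,-3,-3)
replace slot 1: 2·((-3)+(-3)) − 3 = -15 → (-15,-3,-3)

-15,-3,-3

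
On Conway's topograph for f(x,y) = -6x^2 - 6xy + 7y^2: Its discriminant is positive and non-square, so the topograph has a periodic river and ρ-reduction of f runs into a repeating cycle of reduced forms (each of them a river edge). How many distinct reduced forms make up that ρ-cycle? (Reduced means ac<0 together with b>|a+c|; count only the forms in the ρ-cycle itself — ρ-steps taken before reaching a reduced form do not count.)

D = 204, ⌊√D⌋ = 14
descent: ρ → (7,6,-6)  [lands on river]
river: ρ → (-6,6,7)
river: ρ → (7,8,-5)
river: ρ → (-5,12,3)
river: ρ → (3,12,-5)
river: ρ → (-5,8,7)
ρ-cycle length = 6 (tail of 1 descent step not counted)

6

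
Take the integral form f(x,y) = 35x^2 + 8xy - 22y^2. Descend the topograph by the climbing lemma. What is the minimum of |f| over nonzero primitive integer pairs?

descent: ρ → (-22,36,21)  [lands on river]
river: ρ → (21,48,-10)
river: ρ → (-10,52,11)
river: ρ → (11,36,-42)
river: ρ → (-42,48,5)
river: ρ → (5,52,-22)
closes: descent 1, river 6
min |a| on river = 5

5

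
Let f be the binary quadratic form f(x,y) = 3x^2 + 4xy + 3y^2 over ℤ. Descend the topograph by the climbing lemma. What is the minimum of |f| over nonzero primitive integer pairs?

translate: b→-2 (≡4 mod 6), so (3,4,3)→(3,-2,2)
flip: (3,-2,2)→(2,2,3)
reduced (well bottom): (2,2,3) with a≤c, −a<b≤a
well minimum = a = 2

2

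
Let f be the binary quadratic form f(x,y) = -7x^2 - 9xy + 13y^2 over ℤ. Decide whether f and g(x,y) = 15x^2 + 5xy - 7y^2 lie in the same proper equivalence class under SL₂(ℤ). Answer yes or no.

D₁ = 445, D₂ = 445
river cycle of f (length 6): (13, 9, -7), (-7, 19, 3), (3, 17, -13), (-13, 9, 7), (7, 19, -3), (-3, 17, 13)
river cycle of g (length 6): (-7, 9, 13), (13, 17, -3), (-3, 19, 7), (7, 9, -13), (-13, 17, 3), (3, 19, -7)
cycles differ ⇒ inequivalent

no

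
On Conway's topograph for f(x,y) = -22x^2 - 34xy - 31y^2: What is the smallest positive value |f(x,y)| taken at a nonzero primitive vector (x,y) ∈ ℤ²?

translate: b→-10 (≡34 mod 44), so (22,34,31)→(22,-10,19)
flip: (22,-10,19)→(19,10,22)
reduced (well bottom): (19,10,22) with a≤c, −a<b≤a
well minimum |f| = |-19| = 19 (negative-definite)

19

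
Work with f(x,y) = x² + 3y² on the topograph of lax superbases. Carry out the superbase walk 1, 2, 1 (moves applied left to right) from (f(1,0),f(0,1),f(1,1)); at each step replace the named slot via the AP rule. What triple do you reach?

start (1,3,4) = (f(1,0),f(0,1),f(1,1))
replace slot 1: 2·(3+4) − 1 = 13 → (13,3,4)
replace slot 2: 2·(13+4) − 3 = 31 → (13,31,4)
replace slot 1: 2·(31+4) − 13 = 57 → (57,31,4)

57,31,4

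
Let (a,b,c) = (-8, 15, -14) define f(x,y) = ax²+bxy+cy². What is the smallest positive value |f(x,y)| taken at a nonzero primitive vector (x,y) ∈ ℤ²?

translate: b→1 (≡-15 mod 16), so (8,-15,14)→(8,1,7)
flip: (8,1,7)→(7,-1,8)
reduced (well bottom): (7,-1,8) with a≤c, −a<b≤a
well minimum |f| = |-7| = 7 (negative-definite)

7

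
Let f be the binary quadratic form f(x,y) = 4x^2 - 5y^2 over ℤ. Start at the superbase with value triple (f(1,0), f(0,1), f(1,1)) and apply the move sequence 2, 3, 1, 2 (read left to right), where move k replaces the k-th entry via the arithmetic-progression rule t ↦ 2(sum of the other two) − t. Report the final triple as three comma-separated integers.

start (4,-5,-1) = (f(1,0),f(0,1),f(1,1))
replace slot 2: 2·(4+(-1)) − (-5) = 11 → (4,11,-1)
replace slot 3: 2·(4+11) − (-1) = 31 → (4,11,31)
replace slot 1: 2·(11+31) − 4 = 80 → (80,11,31)
replace slot 2: 2·(80+31) − 11 = 211 → (80,211,31)

80,211,31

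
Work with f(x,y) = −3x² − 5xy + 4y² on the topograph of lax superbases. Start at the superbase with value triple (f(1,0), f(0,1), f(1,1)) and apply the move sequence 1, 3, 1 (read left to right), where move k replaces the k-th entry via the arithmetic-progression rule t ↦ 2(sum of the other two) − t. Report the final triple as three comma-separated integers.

start (-3,4,-4) = (f(1,0),f(0,1),f(1,1))
replace slot 1: 2·(4+(-4)) − (-3) = 3 → (3,4,-4)
replace slot 3: 2·(3+4) − (-4) = 18 → (3,4,18)
replace slot 1: 2·(4+18) − 3 = 41 → (41,4,18)

41,4,18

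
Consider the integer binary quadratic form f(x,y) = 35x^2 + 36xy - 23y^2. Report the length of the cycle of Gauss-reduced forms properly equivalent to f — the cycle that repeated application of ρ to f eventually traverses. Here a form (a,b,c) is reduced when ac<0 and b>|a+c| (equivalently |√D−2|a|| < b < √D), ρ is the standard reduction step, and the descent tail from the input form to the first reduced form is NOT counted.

D = 4516, ⌊√D⌋ = 67
river: ρ → (-23,56,15)
river: ρ → (15,64,-7)
river: ρ → (-7,62,24)
river: ρ → (24,34,-35)
river: ρ → (-35,36,23)
river: ρ → (23,56,-15)
river: ρ → (-15,64,7)
river: ρ → (7,62,-24)
river: ρ → (-24,34,35)
river: ρ → (35,36,-23)
ρ-cycle length = 10 (tail of 0 descent steps not counted)

10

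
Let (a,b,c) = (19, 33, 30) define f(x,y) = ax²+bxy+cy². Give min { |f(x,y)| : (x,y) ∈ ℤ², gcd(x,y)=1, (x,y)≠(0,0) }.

translate: b→-5 (≡33 mod 38), so (19,33,30)→(19,-5,16)
flip: (19,-5,16)→(16,5,19)
reduced (well bottom): (16,5,19) with a≤c, −a<b≤a
well minimum = a = 16

16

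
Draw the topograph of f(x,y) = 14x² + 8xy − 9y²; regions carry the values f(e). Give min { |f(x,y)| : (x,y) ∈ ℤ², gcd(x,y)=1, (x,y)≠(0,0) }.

river: ρ → (-9,10,13)
river: ρ → (13,16,-6)
river: ρ → (-6,20,7)
river: ρ → (7,22,-3)
river: ρ → (-3,20,14)
river: ρ → (14,8,-9)
closes: descent 0, river 6
min |a| on river = 3

3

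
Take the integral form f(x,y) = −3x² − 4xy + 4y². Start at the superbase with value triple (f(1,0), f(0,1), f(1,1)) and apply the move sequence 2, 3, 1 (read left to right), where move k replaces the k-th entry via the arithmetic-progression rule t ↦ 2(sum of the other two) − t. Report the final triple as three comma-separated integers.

start (-3,4,-3) = (f(1,0),f(0,1),f(1,1))
replace slot 2: 2·((-3)+(-3)) − 4 = -16 → (-3,-16,-3)
replace slot 3: 2·((-3)+(-16)) − (-3) = -35 → (-3,-16,-35)
replace slot 1: 2·((-16)+(-35)) − (-3) = -99 → (-99,-16,-35)

-99,-16,-35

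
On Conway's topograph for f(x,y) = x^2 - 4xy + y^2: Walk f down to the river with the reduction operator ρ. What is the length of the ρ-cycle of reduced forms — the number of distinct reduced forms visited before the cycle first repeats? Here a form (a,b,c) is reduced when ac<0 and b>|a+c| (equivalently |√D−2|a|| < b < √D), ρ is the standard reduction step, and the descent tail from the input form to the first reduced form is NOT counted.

D = 12, ⌊√D⌋ = 3
descent: ρ → (1,2,-2)  [lands on river]
river: ρ → (-2,2,1)
ρ-cycle length = 2 (tail of 1 descent step not counted)

2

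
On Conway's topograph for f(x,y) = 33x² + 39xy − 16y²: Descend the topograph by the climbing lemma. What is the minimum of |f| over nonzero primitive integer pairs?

river: ρ → (-16,57,6)
river: ρ → (6,51,-43)
river: ρ → (-43,35,14)
river: ρ → (14,49,-22)
river: ρ → (-22,39,24)
river: ρ → (24,57,-4)
river: ρ → (-4,55,38)
river: ρ → (38,21,-21)
river: ρ → (-21,21,38)
river: ρ → (38,55,-4)
river: ρ → (-4,57,24)
river: ρ → (24,39,-22)
river: ρ → (-22,49,14)
river: ρ → (14,35,-43)
river: ρ → (-43,51,6)
river: ρ → (6,57,-16)
river: ρ → (-16,39,33)
river: ρ → (33,27,-22)
river: ρ → (-22,17,38)
river: ρ → (38,59,-1)
river: ρ → (-1,59,38)
river: ρ → (38,17,-22)
river: ρ → (-22,27,33)
river: ρ → (33,39,-16)
closes: descent 0, river 24
min |a| on river = 1

1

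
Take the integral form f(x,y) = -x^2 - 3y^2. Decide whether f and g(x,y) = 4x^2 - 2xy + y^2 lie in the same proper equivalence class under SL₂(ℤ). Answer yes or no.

D₁ = -12, D₂ = -12
f is negative-definite; reduce −f:
−f: reduced (well bottom): (1,0,3) with a≤c, −a<b≤a
flip sign back: reduced form of f is (-1,0,-3)
g: flip: (4,-2,1)→(1,2,4)
g: translate: b→0 (≡2 mod 2), so (1,2,4)→(1,0,3)
g: reduced (well bottom): (1,0,3) with a≤c, −a<b≤a
reduced forms (-1, 0, -3) vs (1, 0, 3) ⇒ inequivalent

no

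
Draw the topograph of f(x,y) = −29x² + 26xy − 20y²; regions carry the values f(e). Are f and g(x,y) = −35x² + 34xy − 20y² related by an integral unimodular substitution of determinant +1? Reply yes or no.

D₁ = -1644, D₂ = -1644
f is negative-definite; reduce −f:
−f: flip: (29,-26,20)→(20,26,29)
−f: translate: b→-14 (≡26 mod 40), so (20,26,29)→(20,-14,23)
−f: reduced (well bottom): (20,-14,23) with a≤c, −a<b≤a
flip sign back: reduced form of f is (-20,14,-23)
g is negative-definite; reduce −g:
−g: flip: (35,-34,20)→(20,34,35)
−g: translate: b→-6 (≡34 mod 40), so (20,34,35)→(20,-6,21)
−g: reduced (well bottom): (20,-6,21) with a≤c, −a<b≤a
flip sign back: reduced form of g is (-20,6,-21)
reduced forms (-20, 14, -23) vs (-20, 6, -21) ⇒ inequivalent

no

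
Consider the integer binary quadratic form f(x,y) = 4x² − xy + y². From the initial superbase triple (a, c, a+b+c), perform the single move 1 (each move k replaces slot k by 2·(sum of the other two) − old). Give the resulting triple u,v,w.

start (4,1,4) = (f(1,0),f(0,1),f(1,1))
replace slot 1: 2·(1+4) − 4 = 6 → (6,1,4)

6,1,4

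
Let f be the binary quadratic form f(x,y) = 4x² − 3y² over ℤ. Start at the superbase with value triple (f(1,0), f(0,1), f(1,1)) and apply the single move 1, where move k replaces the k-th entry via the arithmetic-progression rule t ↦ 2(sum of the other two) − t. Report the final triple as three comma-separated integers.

start (4,-3,1) = (f(1,0),f(0,1),f(1,1))
replace slot 1: 2·((-3)+1) − 4 = -8 → (-8,-3,1)

-8,-3,1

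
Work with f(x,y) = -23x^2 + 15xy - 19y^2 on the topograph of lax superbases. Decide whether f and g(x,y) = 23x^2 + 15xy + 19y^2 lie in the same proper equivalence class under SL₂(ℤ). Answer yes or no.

D₁ = -1523, D₂ = -1523
f is negative-definite; reduce −f:
−f: flip: (23,-15,19)→(19,15,23)
−f: reduced (well bottom): (19,15,23) with a≤c, −a<b≤a
flip sign back: reduced form of f is (-19,-15,-23)
g: flip: (23,15,19)→(19,-15,23)
g: reduced (well bottom): (19,-15,23) with a≤c, −a<b≤a
reduced forms (-19, -15, -23) vs (19, -15, 23) ⇒ inequivalent

no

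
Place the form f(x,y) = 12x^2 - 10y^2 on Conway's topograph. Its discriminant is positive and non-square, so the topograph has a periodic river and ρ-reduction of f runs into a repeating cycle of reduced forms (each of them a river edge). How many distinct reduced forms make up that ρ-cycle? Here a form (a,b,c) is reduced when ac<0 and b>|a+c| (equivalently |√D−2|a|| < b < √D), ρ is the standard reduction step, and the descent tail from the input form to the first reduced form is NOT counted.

D = 480, ⌊√D⌋ = 21
descent: ρ → (-10,20,2)  [lands on river]
river: ρ → (2,20,-10)
ρ-cycle length = 2 (tail of 1 descent step not counted)

2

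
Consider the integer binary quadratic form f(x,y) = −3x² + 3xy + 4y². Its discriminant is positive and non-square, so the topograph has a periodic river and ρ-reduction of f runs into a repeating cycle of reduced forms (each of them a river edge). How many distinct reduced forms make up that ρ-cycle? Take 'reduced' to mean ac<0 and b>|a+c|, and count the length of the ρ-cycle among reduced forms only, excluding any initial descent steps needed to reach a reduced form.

D = 57, ⌊√D⌋ = 7
river: ρ → (4,5,-2)
river: ρ → (-2,7,1)
river: ρ → (1,7,-2)
river: ρ → (-2,5,4)
river: ρ → (4,3,-3)
river: ρ → (-3,3,4)
ρ-cycle length = 6 (tail of 0 descent steps not counted)

6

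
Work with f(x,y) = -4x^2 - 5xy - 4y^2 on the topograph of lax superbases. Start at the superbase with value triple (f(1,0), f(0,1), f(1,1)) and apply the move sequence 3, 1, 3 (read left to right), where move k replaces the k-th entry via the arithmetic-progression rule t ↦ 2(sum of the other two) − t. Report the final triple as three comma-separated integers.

start (-4,-4,-13) = (f(1,0),f(0,1),f(1,1))
replace slot 3: 2·((-4)+(-4)) − (-13) = -3 → (-4,-4,-3)
replace slot 1: 2·((-4)+(-3)) − (-4) = -10 → (-10,-4,-3)
replace slot 3: 2·((-10)+(-4)) − (-3) = -25 → (-10,-4,-25)

-10,-4,-25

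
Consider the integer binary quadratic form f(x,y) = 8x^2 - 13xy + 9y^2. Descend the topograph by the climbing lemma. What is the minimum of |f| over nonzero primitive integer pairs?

translate: b→3 (≡-13 mod 16), so (8,-13,9)→(8,3,4)
flip: (8,3,4)→(4,-3,8)
reduced (well bottom): (4,-3,8) with a≤c, −a<b≤a
well minimum = a = 4

4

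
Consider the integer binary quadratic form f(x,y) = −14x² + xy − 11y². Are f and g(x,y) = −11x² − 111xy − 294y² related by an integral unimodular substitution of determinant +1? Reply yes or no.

D₁ = -615, D₂ = -615
f is negative-definite; reduce −f:
−f: flip: (14,-1,11)→(11,1,14)
−f: reduced (well bottom): (11,1,14) with a≤c, −a<b≤a
flip sign back: reduced form of f is (-11,-1,-14)
g is negative-definite; reduce −g:
−g: translate: b→1 (≡111 mod 22), so (11,111,294)→(11,1,14)
−g: reduced (well bottom): (11,1,14) with a≤c, −a<b≤a
flip sign back: reduced form of g is (-11,-1,-14)
reduced forms (-11, -1, -14) vs (-11, -1, -14) ⇒ equivalent

yes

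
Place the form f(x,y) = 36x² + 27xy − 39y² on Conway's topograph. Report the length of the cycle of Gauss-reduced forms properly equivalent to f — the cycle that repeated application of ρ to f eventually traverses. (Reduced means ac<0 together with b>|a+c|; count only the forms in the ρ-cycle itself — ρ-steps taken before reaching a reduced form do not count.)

D = 6345, ⌊√D⌋ = 79
river: ρ → (-39,51,24)
river: ρ → (24,45,-45)
river: ρ → (-45,45,24)
river: ρ → (24,51,-39)
river: ρ → (-39,27,36)
river: ρ → (36,45,-30)
river: ρ → (-30,75,6)
river: ρ → (6,69,-66)
river: ρ → (-66,63,9)
river: ρ → (9,63,-66)
river: ρ → (-66,69,6)
river: ρ → (6,75,-30)
river: ρ → (-30,45,36)
river: ρ → (36,27,-39)
ρ-cycle length = 14 (tail of 0 descent steps not counted)

14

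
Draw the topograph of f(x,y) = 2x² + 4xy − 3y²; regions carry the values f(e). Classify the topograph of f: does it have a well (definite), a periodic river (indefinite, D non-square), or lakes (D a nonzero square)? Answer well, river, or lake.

D = b²−4ac = 4² − 4·2·(-3) = 40
D > 0 non-square ⇒ indefinite ⇒ periodic river

river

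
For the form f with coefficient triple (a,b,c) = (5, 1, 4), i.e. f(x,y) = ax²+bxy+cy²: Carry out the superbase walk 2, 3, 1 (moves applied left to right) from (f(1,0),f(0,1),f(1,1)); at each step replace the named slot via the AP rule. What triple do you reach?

start (5,4,10) = (f(1,0),f(0,1),f(1,1))
replace slot 2: 2·(5+10) − 4 = 26 → (5,26,10)
replace slot 3: 2·(5+26) − 10 = 52 → (5,26,52)
replace slot 1: 2·(26+52) − 5 = 151 → (151,26,52)

151,26,52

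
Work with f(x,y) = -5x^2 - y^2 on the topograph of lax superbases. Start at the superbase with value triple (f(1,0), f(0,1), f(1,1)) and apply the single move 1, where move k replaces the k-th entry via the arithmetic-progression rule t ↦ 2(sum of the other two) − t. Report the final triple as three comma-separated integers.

start (-5,-1,-6) = (f(1,0),f(0,1),f(1,1))
replace slot 1: 2·((-1)+(-6)) − (-5) = -9 → (-9,-1,-6)

-9,-1,-6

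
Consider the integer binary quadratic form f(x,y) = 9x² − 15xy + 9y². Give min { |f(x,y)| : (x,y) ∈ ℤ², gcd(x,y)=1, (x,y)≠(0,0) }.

translate: b→3 (≡-15 mod 18), so (9,-15,9)→(9,3,3)
flip: (9,3,3)→(3,-3,9)
translate: b→3 (≡-3 mod 6), so (3,-3,9)→(3,3,9)
reduced (well bottom): (3,3,9) with a≤c, −a<b≤a
well minimum = a = 3

3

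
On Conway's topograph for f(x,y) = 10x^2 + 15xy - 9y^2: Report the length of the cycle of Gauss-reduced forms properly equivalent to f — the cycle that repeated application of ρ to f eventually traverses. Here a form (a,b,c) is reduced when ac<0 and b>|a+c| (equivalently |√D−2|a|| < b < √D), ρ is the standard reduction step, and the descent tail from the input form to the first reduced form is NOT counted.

D = 585, ⌊√D⌋ = 24
river: ρ → (-9,21,4)
river: ρ → (4,19,-14)
river: ρ → (-14,9,9)
river: ρ → (9,9,-14)
river: ρ → (-14,19,4)
river: ρ → (4,21,-9)
river: ρ → (-9,15,10)
river: ρ → (10,5,-14)
river: ρ → (-14,23,1)
river: ρ → (1,23,-14)
river: ρ → (-14,5,10)
river: ρ → (10,15,-9)
ρ-cycle length = 12 (tail of 0 descent steps not counted)

12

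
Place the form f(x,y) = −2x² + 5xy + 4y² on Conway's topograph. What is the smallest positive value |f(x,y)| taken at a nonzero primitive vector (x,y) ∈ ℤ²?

river: ρ → (4,3,-3)
river: ρ → (-3,3,4)
river: ρ → (4,5,-2)
river: ρ → (-2,7,1)
river: ρ → (1,7,-2)
river: ρ → (-2,5,4)
closes: descent 0, river 6
min |a| on river = 1

1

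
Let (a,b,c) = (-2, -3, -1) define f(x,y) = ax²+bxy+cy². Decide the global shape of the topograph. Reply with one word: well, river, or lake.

D = b²−4ac = (-3)² − 4·(-2)·(-1) = 1
D = 1² is a perfect square ⇒ form factors over ℤ ⇒ lakes

lake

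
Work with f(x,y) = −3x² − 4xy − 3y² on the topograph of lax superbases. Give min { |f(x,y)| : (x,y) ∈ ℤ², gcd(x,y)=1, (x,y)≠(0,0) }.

translate: b→-2 (≡4 mod 6), so (3,4,3)→(3,-2,2)
flip: (3,-2,2)→(2,2,3)
reduced (well bottom): (2,2,3) with a≤c, −a<b≤a
well minimum |f| = |-2| = 2 (negative-definite)

2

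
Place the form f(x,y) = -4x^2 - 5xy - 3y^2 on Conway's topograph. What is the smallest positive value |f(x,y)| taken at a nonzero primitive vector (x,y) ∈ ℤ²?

translate: b→-3 (≡5 mod 8), so (4,5,3)→(4,-3,2)
flip: (4,-3,2)→(2,3,4)
translate: b→-1 (≡3 mod 4), so (2,3,4)→(2,-1,3)
reduced (well bottom): (2,-1,3) with a≤c, −a<b≤a
well minimum |f| = |-2| = 2 (negative-definite)

2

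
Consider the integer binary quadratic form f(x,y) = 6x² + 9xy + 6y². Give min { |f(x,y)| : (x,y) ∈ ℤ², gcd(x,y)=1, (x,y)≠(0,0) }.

translate: b→-3 (≡9 mod 12), so (6,9,6)→(6,-3,3)
flip: (6,-3,3)→(3,3,6)
reduced (well bottom): (3,3,6) with a≤c, −a<b≤a
well minimum = a = 3

3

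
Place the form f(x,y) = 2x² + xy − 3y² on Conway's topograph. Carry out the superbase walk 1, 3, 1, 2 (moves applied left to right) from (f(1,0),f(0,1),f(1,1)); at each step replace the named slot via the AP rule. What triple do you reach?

start (2,-3,0) = (f(1,0),f(0,1),f(1,1))
replace slot 1: 2·((-3)+0) − 2 = -8 → (-8,-3,0)
replace slot 3: 2·((-8)+(-3)) − 0 = -22 → (-8,-3,-22)
replace slot 1: 2·((-3)+(-22)) − (-8) = -42 → (-42,-3,-22)
replace slot 2: 2·((-42)+(-22)) − (-3) = -125 → (-42,-125,-22)

-42,-125,-22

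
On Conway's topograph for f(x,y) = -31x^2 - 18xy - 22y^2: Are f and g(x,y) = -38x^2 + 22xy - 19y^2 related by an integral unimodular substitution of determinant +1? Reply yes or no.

D₁ = -2404, D₂ = -2404
f is negative-definite; reduce −f:
−f: flip: (31,18,22)→(22,-18,31)
−f: reduced (well bottom): (22,-18,31) with a≤c, −a<b≤a
flip sign back: reduced form of f is (-22,18,-31)
g is negative-definite; reduce −g:
−g: flip: (38,-22,19)→(19,22,38)
−g: translate: b→-16 (≡22 mod 38), so (19,22,38)→(19,-16,35)
−g: reduced (well bottom): (19,-16,35) with a≤c, −a<b≤a
flip sign back: reduced form of g is (-19,16,-35)
reduced forms (-22, 18, -31) vs (-19, 16, -35) ⇒ inequivalent

no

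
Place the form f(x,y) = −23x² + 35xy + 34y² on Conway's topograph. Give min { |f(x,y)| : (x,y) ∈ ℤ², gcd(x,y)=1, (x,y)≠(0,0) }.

river: ρ → (34,33,-24)
river: ρ → (-24,63,4)
river: ρ → (4,65,-8)
river: ρ → (-8,63,12)
river: ρ → (12,57,-23)
river: ρ → (-23,35,34)
closes: descent 0, river 6
min |a| on river = 4

4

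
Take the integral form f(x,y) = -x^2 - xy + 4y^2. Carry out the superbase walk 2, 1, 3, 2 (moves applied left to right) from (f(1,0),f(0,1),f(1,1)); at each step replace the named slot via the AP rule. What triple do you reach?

start (-1,4,2) = (f(1,0),f(0,1),f(1,1))
replace slot 2: 2·((-1)+2) − 4 = -2 → (-1,-2,2)
replace slot 1: 2·((-2)+2) − (-1) = 1 → (1,-2,2)
replace slot 3: 2·(1+(-2)) − 2 = -4 → (1,-2,-4)
replace slot 2: 2·(1+(-4)) − (-2) = -4 → (1,-4,-4)

1,-4,-4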